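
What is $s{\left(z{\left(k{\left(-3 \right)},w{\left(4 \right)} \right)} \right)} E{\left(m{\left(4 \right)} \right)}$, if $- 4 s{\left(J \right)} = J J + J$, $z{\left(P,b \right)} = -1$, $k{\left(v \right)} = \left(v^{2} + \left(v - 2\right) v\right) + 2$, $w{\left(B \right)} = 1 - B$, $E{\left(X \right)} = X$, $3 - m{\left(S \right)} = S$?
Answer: $0$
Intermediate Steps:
$m{\left(S \right)} = 3 - S$
$k{\left(v \right)} = 2 + v^{2} + v \left(-2 + v\right)$ ($k{\left(v \right)} = \left(v^{2} + \left(-2 + v\right) v\right) + 2 = \left(v^{2} + v \left(-2 + v\right)\right) + 2 = 2 + v^{2} + v \left(-2 + v\right)$)
$s{\left(J \right)} = - \frac{J}{4} - \frac{J^{2}}{4}$ ($s{\left(J \right)} = - \frac{J J + J}{4} = - \frac{J^{2} + J}{4} = - \frac{J + J^{2}}{4} = - \frac{J}{4} - \frac{J^{2}}{4}$)
$s{\left(z{\left(k{\left(-3 \right)},w{\left(4 \right)} \right)} \right)} E{\left(m{\left(4 \right)} \right)} = \left(- \frac{1}{4}\right) \left(-1\right) \left(1 - 1\right) \left(3 - 4\right) = \left(- \frac{1}{4}\right) \left(-1\right) 0 \left(3 - 4\right) = 0 \left(-1\right) = 0$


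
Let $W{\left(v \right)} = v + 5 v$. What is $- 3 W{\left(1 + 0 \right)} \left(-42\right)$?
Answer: $756$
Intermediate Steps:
$W{\left(v \right)} = 6 v$
$- 3 W{\left(1 + 0 \right)} \left(-42\right) = - 3 \cdot 6 \left(1 + 0\right) \left(-42\right) = - 3 \cdot 6 \cdot 1 \left(-42\right) = \left(-3\right) 6 \left(-42\right) = \left(-18\right) \left(-42\right) = 756$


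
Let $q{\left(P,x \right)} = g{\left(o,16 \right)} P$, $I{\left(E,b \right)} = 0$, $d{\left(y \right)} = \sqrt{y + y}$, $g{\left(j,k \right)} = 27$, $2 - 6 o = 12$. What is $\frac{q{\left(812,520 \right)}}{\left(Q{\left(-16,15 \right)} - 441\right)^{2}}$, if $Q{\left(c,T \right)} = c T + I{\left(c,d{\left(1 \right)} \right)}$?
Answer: $\frac{2436}{51529} \approx 0.047274$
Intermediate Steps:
$o = - \frac{5}{3}$ ($o = \frac{1}{3} - 2 = - \frac{5}{3} \approx -1.6667$)
$d{\left(y \right)} = \sqrt{2} \sqrt{y}$ ($d{\left(y \right)} = \sqrt{2 y} = \sqrt{2} \sqrt{y}$)
$q{\left(P,x \right)} = 27 P$
$Q{\left(c,T \right)} = T c$ ($Q{\left(c,T \right)} = c T + 0 = T c + 0 = T c$)
$\frac{q{\left(812,520 \right)}}{\left(Q{\left(-16,15 \right)} - 441\right)^{2}} = \frac{27 \cdot 812}{\left(15 \left(-16\right) - 441\right)^{2}} = \frac{21924}{\left(-240 - 441\right)^{2}} = \frac{21924}{\left(-681\right)^{2}} = \frac{21924}{463761} = 21924 \cdot \frac{1}{463761} = \frac{2436}{51529}$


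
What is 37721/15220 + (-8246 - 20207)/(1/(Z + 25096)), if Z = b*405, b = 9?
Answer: -12446423945339/15220 ≈ -8.1777e+8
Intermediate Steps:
Z = 3645 (Z = 9*405 = 3645)
37721/15220 + (-8246 - 20207)/(1/(Z + 25096)) = 37721/15220 + (-8246 - 20207)/(1/(3645 + 25096)) = 37721*(1/15220) - 28453/(1/28741) = 37721/15220 - 28453/1/28741 = 37721/15220 - 28453*28741 = 37721/15220 - 817767673 = -12446423945339/15220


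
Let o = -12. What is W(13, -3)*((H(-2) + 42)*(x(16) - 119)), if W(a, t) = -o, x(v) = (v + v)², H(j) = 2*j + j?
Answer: 390960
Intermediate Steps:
H(j) = 3*j
x(v) = 4*v² (x(v) = (2*v)² = 4*v²)
W(a, t) = 12 (W(a, t) = -1*(-12) = 12)
W(13, -3)*((H(-2) + 42)*(x(16) - 119)) = 12*((3*(-2) + 42)*(4*16² - 119)) = 12*((-6 + 42)*(4*256 - 119)) = 12*(36*(1024 - 119)) = 12*(36*905) = 12*32580 = 390960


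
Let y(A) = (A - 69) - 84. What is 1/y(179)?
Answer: 1/26 ≈ 0.038462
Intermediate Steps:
y(A) = -153 + A (y(A) = (-69 + A) - 84 = -153 + A)
1/y(179) = 1/(-153 + 179) = 1/26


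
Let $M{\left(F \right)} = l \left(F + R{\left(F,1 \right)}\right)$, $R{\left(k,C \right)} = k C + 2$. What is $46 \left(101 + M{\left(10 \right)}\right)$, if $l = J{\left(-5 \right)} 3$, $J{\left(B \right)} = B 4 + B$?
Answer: $-71254$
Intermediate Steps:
$J{\left(B \right)} = 5 B$ ($J{\left(B \right)} = 4 B + B = 5 B$)
$R{\left(k,C \right)} = 2 + C k$ ($R{\left(k,C \right)} = C k + 2 = 2 + C k$)
$l = -75$ ($l = 5 \left(-5\right) 3 = \left(-25\right) 3 = -75$)
$M{\left(F \right)} = -150 - 150 F$ ($M{\left(F \right)} = - 75 \left(F + \left(2 + 1 F\right)\right) = - 75 \left(F + \left(2 + F\right)\right) = - 75 \left(2 + 2 F\right) = -150 - 150 F$)
$46 \left(101 + M{\left(10 \right)}\right) = 46 \left(101 - 1650\right) = 46 \left(-1549\right) = -71254$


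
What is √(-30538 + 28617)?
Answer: I*√1921 ≈ 43.829*I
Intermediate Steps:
√(-30538 + 28617) = √(-1921) = I*√1921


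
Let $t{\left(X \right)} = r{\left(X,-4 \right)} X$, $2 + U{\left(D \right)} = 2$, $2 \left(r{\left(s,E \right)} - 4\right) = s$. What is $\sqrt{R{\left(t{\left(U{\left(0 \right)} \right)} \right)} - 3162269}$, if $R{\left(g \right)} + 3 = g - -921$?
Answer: $i \sqrt{3161351} \approx 1778.0 i$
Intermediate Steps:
$r{\left(s,E \right)} = 4 + \frac{s}{2}$
$U{\left(D \right)} = 0$ ($U{\left(D \right)} = -2 + 2 = 0$)
$t{\left(X \right)} = X \left(4 + \frac{X}{2}\right)$ ($t{\left(X \right)} = \left(4 + \frac{X}{2}\right) X = X \left(4 + \frac{X}{2}\right)$)
$R{\left(g \right)} = 918 + g$ ($R{\left(g \right)} = -3 + \left(g - -921\right) = -3 + \left(g + 921\right) = -3 + \left(921 + g\right) = 918 + g$)
$\sqrt{R{\left(t{\left(U{\left(0 \right)} \right)} \right)} - 3162269} = \sqrt{\left(918 + \frac{1}{2} \cdot 0 \left(8 + 0\right)\right) - 3162269} = \sqrt{\left(918 + \frac{1}{2} \cdot 0 \cdot 8\right) - 3162269} = \sqrt{\left(918 + 0\right) - 3162269} = \sqrt{918 - 3162269} = \sqrt{-3161351} = i \sqrt{3161351}$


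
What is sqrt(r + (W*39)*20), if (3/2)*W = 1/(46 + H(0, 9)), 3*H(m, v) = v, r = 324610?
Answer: sqrt(15906410)/7 ≈ 569.75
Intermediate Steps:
H(m, v) = v/3
W = 2/147 (W = 2/(3*(46 + (1/3)*9)) = 2/(3*(46 + 3)) = (2/3)/49 = (2/3)*(1/49) = 2/147 ≈ 0.013605)
sqrt(r + (W*39)*20) = sqrt(324610 + ((2/147)*39)*20) = sqrt(324610 + (26/49)*20) = sqrt(324610 + 520/49) = sqrt(15906410/49) = sqrt(15906410)/7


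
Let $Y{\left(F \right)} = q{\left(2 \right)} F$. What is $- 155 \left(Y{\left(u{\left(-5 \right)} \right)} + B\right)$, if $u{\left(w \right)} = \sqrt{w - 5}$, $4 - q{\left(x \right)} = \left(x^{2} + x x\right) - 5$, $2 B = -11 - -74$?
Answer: $- \frac{9765}{2} - 155 i \sqrt{10} \approx -4882.5 - 490.15 i$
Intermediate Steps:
$B = \frac{63}{2}$ ($B = \frac{-11 - -74}{2} = \frac{-11 + 74}{2} = \frac{1}{2} \cdot 63 = \frac{63}{2} \approx 31.5$)
$q{\left(x \right)} = 9 - 2 x^{2}$ ($q{\left(x \right)} = 4 - \left(\left(x^{2} + x x\right) - 5\right) = 4 - \left(\left(x^{2} + x^{2}\right) - 5\right) = 4 - \left(2 x^{2} - 5\right) = 4 - \left(-5 + 2 x^{2}\right) = 9 - 2 x^{2}$)
$u{\left(w \right)} = \sqrt{-5 + w}$
$Y{\left(F \right)} = F$ ($Y{\left(F \right)} = \left(9 - 2 \cdot 2^{2}\right) F = \left(9 - 8\right) F = 1 F = F$)
$- 155 \left(Y{\left(u{\left(-5 \right)} \right)} + B\right) = - 155 \left(\sqrt{-5 - 5} + \frac{63}{2}\right) = - 155 \left(\sqrt{-10} + \frac{63}{2}\right) = - 155 \left(i \sqrt{10} + \frac{63}{2}\right) = - 155 \left(\frac{63}{2} + i \sqrt{10}\right) = - \frac{9765}{2} - 155 i \sqrt{10}$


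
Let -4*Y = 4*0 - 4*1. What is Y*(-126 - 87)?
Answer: -213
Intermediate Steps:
Y = 1 (Y = -(4*0 - 4*1)/4 = -(0 - 4)/4 = -¼*(-4) = 1)
Y*(-126 - 87) = 1*(-126 - 87) = 1*(-213) = -213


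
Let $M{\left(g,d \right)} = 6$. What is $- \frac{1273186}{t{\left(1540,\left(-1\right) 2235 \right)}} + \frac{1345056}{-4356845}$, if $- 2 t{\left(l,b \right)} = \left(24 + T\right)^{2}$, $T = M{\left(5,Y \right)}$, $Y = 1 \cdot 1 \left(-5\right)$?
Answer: $\frac{554646878297}{196058025} \approx 2829.0$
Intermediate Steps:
$Y = -5$ ($Y = 1 \left(-5\right) = -5$)
$T = 6$
$t{\left(l,b \right)} = -450$ ($t{\left(l,b \right)} = - \frac{\left(24 + 6\right)^{2}}{2} = - \frac{30^{2}}{2} = \left(- \frac{1}{2}\right) 900 = -450$)
$- \frac{1273186}{t{\left(1540,\left(-1\right) 2235 \right)}} + \frac{1345056}{-4356845} = - \frac{1273186}{-450} + \frac{1345056}{-4356845} = \left(-1273186\right) \left(- \frac{1}{450}\right) + 1345056 \left(- \frac{1}{4356845}\right) = \frac{636593}{225} - \frac{1345056}{4356845} = \frac{554646878297}{196058025}$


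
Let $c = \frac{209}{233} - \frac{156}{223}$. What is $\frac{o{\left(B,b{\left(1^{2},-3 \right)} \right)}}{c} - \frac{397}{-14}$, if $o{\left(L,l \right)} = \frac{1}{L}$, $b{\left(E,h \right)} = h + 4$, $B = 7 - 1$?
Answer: $\frac{6291091}{215439} \approx 29.201$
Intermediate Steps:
$B = 6$ ($B = 7 - 1 = 6$)
$b{\left(E,h \right)} = 4 + h$
$c = \frac{10259}{51959}$ ($c = 209 \cdot \frac{1}{233} - \frac{156}{223} = \frac{209}{233} - \frac{156}{223} = \frac{10259}{51959} \approx 0.19744$)
$\frac{o{\left(B,b{\left(1^{2},-3 \right)} \right)}}{c} - \frac{397}{-14} = \frac{1}{6 \cdot \frac{10259}{51959}} - \frac{397}{-14} = \frac{1}{6} \cdot \frac{51959}{10259} - - \frac{397}{14} = \frac{51959}{61554} + \frac{397}{14} = \frac{6291091}{215439}$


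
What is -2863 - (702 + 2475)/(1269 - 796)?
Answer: -1357376/473 ≈ -2869.7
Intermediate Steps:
-2863 - (702 + 2475)/(1269 - 796) = -2863 - 3177/473 = -1357376/473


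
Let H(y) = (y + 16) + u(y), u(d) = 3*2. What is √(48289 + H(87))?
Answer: √48398 ≈ 220.00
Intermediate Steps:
u(d) = 6
H(y) = 22 + y (H(y) = (y + 16) + 6 = (16 + y) + 6 = 22 + y)
√(48289 + H(87)) = √(48289 + (22 + 87)) = √(48289 + 109) = √48398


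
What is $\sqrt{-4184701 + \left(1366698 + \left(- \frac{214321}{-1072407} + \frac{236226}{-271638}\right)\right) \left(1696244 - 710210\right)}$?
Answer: $\frac{\sqrt{800349387251869965576521104735}}{770652097} \approx 1.1609 \cdot 10^{6}$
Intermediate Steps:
$\sqrt{-4184701 + \left(1366698 + \left(- \frac{214321}{-1072407} + \frac{236226}{-271638}\right)\right) \left(1696244 - 710210\right)} = \sqrt{-4184701 + \left(1366698 + \left(\left(-214321\right) \left(- \frac{1}{1072407}\right) + 236226 \left(- \frac{1}{271638}\right)\right)\right) 986034} = \sqrt{-4184701 + \left(1366698 + \left(\frac{214321}{1072407} - \frac{39371}{45273}\right)\right) 986034} = \sqrt{-4184701 + \left(1366698 - \frac{10839593788}{16183694037}\right) 986034} = \sqrt{-4184701 + \frac{22118211433386038}{16183694037} \cdot 986034} = \sqrt{-4184701 + \frac{1038538499643208028252}{770652097}} = \sqrt{\frac{1038535274694607060255}{770652097}} = \frac{\sqrt{800349387251869965576521104735}}{770652097}$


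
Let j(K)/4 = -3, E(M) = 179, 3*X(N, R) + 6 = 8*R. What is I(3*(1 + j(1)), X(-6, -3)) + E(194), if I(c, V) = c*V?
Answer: 509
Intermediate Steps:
X(N, R) = -2 + 8*R/3 (X(N, R) = -2 + (8*R)/3 = -2 + 8*R/3)
j(K) = -12 (j(K) = 4*(-3) = -12)
I(c, V) = V*c
I(3*(1 + j(1)), X(-6, -3)) + E(194) = (-2 + (8/3)*(-3))*(3*(1 - 12)) + 179 = (-2 - 8)*(3*(-11)) + 179 = -10*(-33) + 179 = 330 + 179 = 509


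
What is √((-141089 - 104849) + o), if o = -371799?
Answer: I*√617737 ≈ 785.96*I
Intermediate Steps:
√((-141089 - 104849) + o) = √((-141089 - 104849) - 371799) = √(-245938 - 371799) = √(-617737) = I*√617737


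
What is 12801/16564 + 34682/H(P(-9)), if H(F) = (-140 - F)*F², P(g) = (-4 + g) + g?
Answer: 9788629/59125198 ≈ 0.16556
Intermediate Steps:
P(g) = -4 + 2*g
H(F) = F²*(-140 - F)
12801/16564 + 34682/H(P(-9)) = 12801/16564 + 34682/(((-4 + 2*(-9))²*(-140 - (-4 + 2*(-9))))) = 12801*(1/16564) + 34682/(((-4 - 18)²*(-140 - (-4 - 18)))) = 12801/16564 + 34682/(((-22)²*(-140 - 1*(-22)))) = 12801/16564 + 34682/((484*(-140 + 22))) = 12801/16564 + 34682/((484*(-118))) = 12801/16564 + 34682/(-57112) = 12801/16564 + 34682*(-1/57112) = 12801/16564 - 17341/28556 = 9788629/59125198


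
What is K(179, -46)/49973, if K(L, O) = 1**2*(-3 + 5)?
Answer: 2/49973 ≈ 4.0022e-5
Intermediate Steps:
K(L, O) = 2 (K(L, O) = 1*2 = 2)
K(179, -46)/49973 = 2/49973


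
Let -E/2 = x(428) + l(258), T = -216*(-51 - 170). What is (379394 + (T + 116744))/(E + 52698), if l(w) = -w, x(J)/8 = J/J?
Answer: 271937/26599 ≈ 10.224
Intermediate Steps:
x(J) = 8 (x(J) = 8*(J/J) = 8*1 = 8)
T = 47736 (T = -216*(-221) = 47736)
E = 500 (E = -2*(8 - 1*258) = -2*(8 - 258) = -2*(-250) = 500)
(379394 + (T + 116744))/(E + 52698) = (379394 + (47736 + 116744))/(500 + 52698) = (379394 + 164480)/53198 = 543874*(1/53198) = 271937/26599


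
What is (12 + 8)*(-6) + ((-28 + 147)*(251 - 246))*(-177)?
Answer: -105435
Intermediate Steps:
(12 + 8)*(-6) + ((-28 + 147)*(251 - 246))*(-177) = 20*(-6) + (119*5)*(-177) = -120 + 595*(-177) = -120 - 105315 = -105435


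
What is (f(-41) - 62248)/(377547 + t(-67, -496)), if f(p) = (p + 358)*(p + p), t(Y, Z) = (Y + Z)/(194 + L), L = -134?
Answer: -5294520/22652257 ≈ -0.23373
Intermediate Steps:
t(Y, Z) = Y/60 + Z/60 (t(Y, Z) = (Y + Z)/(194 - 134) = (Y + Z)/60 = (Y + Z)*(1/60) = Y/60 + Z/60)
f(p) = 2*p*(358 + p) (f(p) = (358 + p)*(2*p) = 2*p*(358 + p))
(f(-41) - 62248)/(377547 + t(-67, -496)) = (2*(-41)*(358 - 41) - 62248)/(377547 + ((1/60)*(-67) + (1/60)*(-496))) = (2*(-41)*317 - 62248)/(377547 + (-67/60 - 124/15)) = (-25994 - 62248)/(377547 - 563/60) = -88242/22652257/60 = -88242*60/22652257 = -5294520/22652257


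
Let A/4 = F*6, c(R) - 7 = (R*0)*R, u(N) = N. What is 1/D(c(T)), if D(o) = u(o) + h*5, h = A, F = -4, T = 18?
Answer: -1/473 ≈ -0.0021142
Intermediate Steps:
c(R) = 7 (c(R) = 7 + (R*0)*R = 7 + 0*R = 7 + 0 = 7)
A = -96 (A = 4*(-4*6) = 4*(-24) = -96)
h = -96
D(o) = -480 + o (D(o) = o - 96*5 = o - 480 = -480 + o)
1/D(c(T)) = 1/(-480 + 7) = 1/(-473) = -1/473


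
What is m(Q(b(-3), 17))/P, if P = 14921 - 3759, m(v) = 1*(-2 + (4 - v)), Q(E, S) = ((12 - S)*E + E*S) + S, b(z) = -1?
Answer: -3/11162 ≈ -0.00026877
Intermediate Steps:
Q(E, S) = S + E*S + E*(12 - S) (Q(E, S) = (E*(12 - S) + E*S) + S = (E*S + E*(12 - S)) + S = S + E*S + E*(12 - S))
m(v) = 2 - v (m(v) = 1*(2 - v) = 2 - v)
P = 11162
m(Q(b(-3), 17))/P = (2 - (17 + 12*(-1)))/11162 = (2 - (17 - 12))*(1/11162) = (2 - 1*5)*(1/11162) = (2 - 5)*(1/11162) = -3*1/11162 = -3/11162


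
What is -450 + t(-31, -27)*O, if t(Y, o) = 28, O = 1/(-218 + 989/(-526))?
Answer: -52060378/115657 ≈ -450.13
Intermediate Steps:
O = -526/115657 (O = 1/(-218 + 989*(-1/526)) = 1/(-218 - 989/526) = 1/(-115657/526) = -526/115657 ≈ -0.0045479)
-450 + t(-31, -27)*O = -450 + 28*(-526/115657) = -450 - 14728/115657 = -52060378/115657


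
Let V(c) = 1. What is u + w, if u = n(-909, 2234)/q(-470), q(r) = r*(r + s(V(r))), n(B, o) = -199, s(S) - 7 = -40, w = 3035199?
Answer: 717551395391/236410 ≈ 3.0352e+6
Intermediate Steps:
s(S) = -33 (s(S) = 7 - 40 = -33)
q(r) = r*(-33 + r) (q(r) = r*(r - 33) = r*(-33 + r))
u = -199/236410 (u = -199*(-1/(470*(-33 - 470))) = -199/((-470*(-503))) = -199/236410 ≈ -0.00084176)
u + w = -199/236410 + 3035199 = 717551395391/236410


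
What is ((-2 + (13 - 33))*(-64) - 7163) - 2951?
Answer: -8706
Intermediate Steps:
((-2 + (13 - 33))*(-64) - 7163) - 2951 = ((-2 - 20)*(-64) - 7163) - 2951 = (-22*(-64) - 7163) - 2951 = (1408 - 7163) - 2951 = -5755 - 2951 = -8706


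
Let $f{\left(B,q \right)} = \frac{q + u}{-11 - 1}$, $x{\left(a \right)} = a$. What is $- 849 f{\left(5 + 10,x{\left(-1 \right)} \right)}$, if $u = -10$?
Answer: $- \frac{3113}{4} \approx -778.25$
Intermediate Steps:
$f{\left(B,q \right)} = \frac{5}{6} - \frac{q}{12}$ ($f{\left(B,q \right)} = \frac{q - 10}{-11 - 1} = \frac{-10 + q}{-12} = \left(-10 + q\right) \left(- \frac{1}{12}\right) = \frac{5}{6} - \frac{q}{12}$)
$- 849 f{\left(5 + 10,x{\left(-1 \right)} \right)} = - 849 \left(\frac{5}{6} - - \frac{1}{12}\right) = - 849 \left(\frac{5}{6} + \frac{1}{12}\right) = \left(-849\right) \frac{11}{12} = - \frac{3113}{4}$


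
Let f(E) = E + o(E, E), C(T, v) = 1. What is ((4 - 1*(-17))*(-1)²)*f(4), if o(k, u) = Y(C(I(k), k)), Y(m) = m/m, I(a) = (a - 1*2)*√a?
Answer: 105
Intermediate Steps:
I(a) = √a*(-2 + a) (I(a) = (a - 2)*√a = (-2 + a)*√a = √a*(-2 + a))
Y(m) = 1
o(k, u) = 1
f(E) = 1 + E (f(E) = E + 1 = 1 + E)
((4 - 1*(-17))*(-1)²)*f(4) = ((4 - 1*(-17))*(-1)²)*(1 + 4) = ((4 + 17)*1)*5 = (21*1)*5 = 21*5 = 105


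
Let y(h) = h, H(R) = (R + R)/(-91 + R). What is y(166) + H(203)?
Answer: 1357/8 ≈ 169.63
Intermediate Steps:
H(R) = 2*R/(-91 + R) (H(R) = (2*R)/(-91 + R) = 2*R/(-91 + R))
y(166) + H(203) = 166 + 2*203/(-91 + 203) = 166 + 2*203/112 = 166 + 2*203*(1/112) = 166 + 29/8 = 1357/8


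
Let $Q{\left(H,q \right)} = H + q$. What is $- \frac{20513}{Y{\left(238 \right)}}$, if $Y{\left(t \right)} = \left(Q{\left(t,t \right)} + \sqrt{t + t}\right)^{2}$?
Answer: $- \frac{9784701}{107397500} + \frac{20513 \sqrt{119}}{26849375} \approx -0.082773$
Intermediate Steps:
$Y{\left(t \right)} = \left(2 t + \sqrt{2} \sqrt{t}\right)^{2}$ ($Y{\left(t \right)} = \left(\left(t + t\right) + \sqrt{t + t}\right)^{2} = \left(2 t + \sqrt{2 t}\right)^{2} = \left(2 t + \sqrt{2} \sqrt{t}\right)^{2}$)
$- \frac{20513}{Y{\left(238 \right)}} = - \frac{20513}{\left(2 \cdot 238 + \sqrt{2} \sqrt{238}\right)^{2}} = - \frac{20513}{\left(476 + 2 \sqrt{119}\right)^{2}}$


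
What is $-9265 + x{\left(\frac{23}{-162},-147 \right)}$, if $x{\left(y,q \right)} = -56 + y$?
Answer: $- \frac{1510025}{162} \approx -9321.1$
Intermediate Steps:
$-9265 + x{\left(\frac{23}{-162},-147 \right)} = -9265 - \left(56 - \frac{23}{-162}\right) = -9265 + \left(-56 + 23 \left(- \frac{1}{162}\right)\right) = -9265 - \frac{9095}{162} = - \frac{1510025}{162}$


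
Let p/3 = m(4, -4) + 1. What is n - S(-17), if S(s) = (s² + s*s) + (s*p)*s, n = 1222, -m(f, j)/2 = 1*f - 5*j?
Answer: 41393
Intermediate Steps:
m(f, j) = -2*f + 10*j (m(f, j) = -2*(1*f - 5*j) = -2*(f - 5*j) = -2*f + 10*j)
p = -141 (p = 3*((-2*4 + 10*(-4)) + 1) = 3*((-8 - 40) + 1) = 3*(-48 + 1) = 3*(-47) = -141)
S(s) = -139*s² (S(s) = (s² + s*s) + (s*(-141))*s = (s² + s²) + (-141*s)*s = 2*s² - 141*s² = -139*s²)
n - S(-17) = 1222 - (-139)*(-17)² = 1222 - (-139)*289 = 1222 - 1*(-40171) = 1222 + 40171 = 41393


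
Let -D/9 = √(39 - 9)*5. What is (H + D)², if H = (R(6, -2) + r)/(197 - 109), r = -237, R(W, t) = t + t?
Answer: 470506081/7744 + 10845*√30/44 ≈ 62108.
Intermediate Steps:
R(W, t) = 2*t
H = -241/88 (H = (2*(-2) - 237)/(197 - 109) = (-4 - 237)/88 = -241*1/88 = -241/88 ≈ -2.7386)
D = -45*√30 (D = -9*√(39 - 9)*5 = -9*√30*5 = -45*√30 ≈ -246.48)
(H + D)² = (-241/88 - 45*√30)²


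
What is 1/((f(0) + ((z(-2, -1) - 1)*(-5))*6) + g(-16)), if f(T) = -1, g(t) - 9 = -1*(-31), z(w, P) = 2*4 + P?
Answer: -1/141 ≈ -0.0070922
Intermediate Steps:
z(w, P) = 8 + P
g(t) = 40 (g(t) = 9 - 1*(-31) = 9 + 31 = 40)
1/((f(0) + ((z(-2, -1) - 1)*(-5))*6) + g(-16)) = 1/((-1 + (((8 - 1) - 1)*(-5))*6) + 40) = 1/((-1 + ((7 - 1)*(-5))*6) + 40) = 1/((-1 + (6*(-5))*6) + 40) = 1/((-1 - 30*6) + 40) = 1/((-1 - 180) + 40) = 1/(-181 + 40) = 1/(-141) = -1/141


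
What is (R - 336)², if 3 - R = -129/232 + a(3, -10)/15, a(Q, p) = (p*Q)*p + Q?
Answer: 167335810489/1345600 ≈ 1.2436e+5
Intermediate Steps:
a(Q, p) = Q + Q*p² (a(Q, p) = (Q*p)*p + Q = Q*p² + Q = Q + Q*p²)
R = -19307/1160 (R = 3 - (-129/232 + (3*(1 + (-10)²))/15) = 3 - (-129*1/232 + (3*(1 + 100))*(1/15)) = 3 - (-129/232 + (3*101)*(1/15)) = 3 - (-129/232 + 303*(1/15)) = 3 - (-129/232 + 101/5) = 3 - 1*22787/1160 = 3 - 22787/1160 = -19307/1160 ≈ -16.644)
(R - 336)² = (-19307/1160 - 336)² = (-409067/1160)² = 167335810489/1345600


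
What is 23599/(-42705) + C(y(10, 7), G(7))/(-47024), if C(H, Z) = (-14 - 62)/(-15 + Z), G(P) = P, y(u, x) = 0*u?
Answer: -2220250147/4016319840 ≈ -0.55281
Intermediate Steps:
y(u, x) = 0
C(H, Z) = -76/(-15 + Z)
23599/(-42705) + C(y(10, 7), G(7))/(-47024) = 23599/(-42705) - 76/(-15 + 7)/(-47024) = 23599*(-1/42705) - 76/(-8)*(-1/47024) = -23599/42705 - 76*(-⅛)*(-1/47024) = -23599/42705 + (19/2)*(-1/47024) = -23599/42705 - 19/94048 = -2220250147/4016319840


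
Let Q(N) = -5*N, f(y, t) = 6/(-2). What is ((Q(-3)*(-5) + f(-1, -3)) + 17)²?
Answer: 3721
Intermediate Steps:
f(y, t) = -3 (f(y, t) = 6*(-½) = -3)
((Q(-3)*(-5) + f(-1, -3)) + 17)² = ((-5*(-3)*(-5) - 3) + 17)² = ((15*(-5) - 3) + 17)² = ((-75 - 3) + 17)² = (-78 + 17)² = (-61)² = 3721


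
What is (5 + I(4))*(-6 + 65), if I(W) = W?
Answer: 531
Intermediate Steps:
(5 + I(4))*(-6 + 65) = (5 + 4)*(-6 + 65) = 9*59 = 531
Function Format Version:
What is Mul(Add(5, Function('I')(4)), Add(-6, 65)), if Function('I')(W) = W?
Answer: 531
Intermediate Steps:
Mul(Add(5, Function('I')(4)), Add(-6, 65)) = Mul(Add(5, 4), Add(-6, 65)) = Mul(9, 59) = 531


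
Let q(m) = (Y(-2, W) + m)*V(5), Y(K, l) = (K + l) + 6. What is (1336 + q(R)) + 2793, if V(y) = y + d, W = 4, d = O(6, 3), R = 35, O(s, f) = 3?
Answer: 4473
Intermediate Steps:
d = 3
Y(K, l) = 6 + K + l
V(y) = 3 + y (V(y) = y + 3 = 3 + y)
q(m) = 64 + 8*m (q(m) = ((6 - 2 + 4) + m)*(3 + 5) = (8 + m)*8 = 64 + 8*m)
(1336 + q(R)) + 2793 = (1336 + (64 + 8*35)) + 2793 = (1336 + (64 + 280)) + 2793 = (1336 + 344) + 2793 = 1680 + 2793 = 4473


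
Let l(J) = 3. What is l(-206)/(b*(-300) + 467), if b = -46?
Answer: 3/14267 ≈ 0.00021028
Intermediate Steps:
l(-206)/(b*(-300) + 467) = 3/(-46*(-300) + 467) = 3/(13800 + 467) = 3/14267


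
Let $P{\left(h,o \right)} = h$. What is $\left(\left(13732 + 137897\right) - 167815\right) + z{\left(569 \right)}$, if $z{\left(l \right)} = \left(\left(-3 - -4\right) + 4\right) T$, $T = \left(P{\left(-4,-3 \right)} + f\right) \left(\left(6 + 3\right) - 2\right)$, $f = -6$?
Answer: $-16536$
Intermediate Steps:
$T = -70$ ($T = \left(-4 - 6\right) \left(\left(6 + 3\right) - 2\right) = - 10 \left(9 - 2\right) = \left(-10\right) 7 = -70$)
$z{\left(l \right)} = -350$ ($z{\left(l \right)} = \left(\left(-3 - -4\right) + 4\right) \left(-70\right) = \left(\left(-3 + 4\right) + 4\right) \left(-70\right) = \left(1 + 4\right) \left(-70\right) = 5 \left(-70\right) = -350$)
$\left(\left(13732 + 137897\right) - 167815\right) + z{\left(569 \right)} = \left(\left(13732 + 137897\right) - 167815\right) - 350 = \left(151629 - 167815\right) - 350 = -16186 - 350 = -16536$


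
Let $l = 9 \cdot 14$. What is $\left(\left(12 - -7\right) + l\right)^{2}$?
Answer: $21025$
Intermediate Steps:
$l = 126$
$\left(\left(12 - -7\right) + l\right)^{2} = \left(\left(12 - -7\right) + 126\right)^{2} = \left(\left(12 + 7\right) + 126\right)^{2} = \left(19 + 126\right)^{2} = 145^{2} = 21025$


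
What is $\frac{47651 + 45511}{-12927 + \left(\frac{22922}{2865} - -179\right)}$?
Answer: $- \frac{133454565}{18250049} \approx -7.3126$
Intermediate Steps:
$\frac{47651 + 45511}{-12927 + \left(\frac{22922}{2865} - -179\right)} = \frac{93162}{-12927 + \left(22922 \cdot \frac{1}{2865} + 179\right)} = \frac{93162}{-12927 + \left(\frac{22922}{2865} + 179\right)} = \frac{93162}{-12927 + \frac{535757}{2865}} = \frac{93162}{- \frac{36500098}{2865}} = 93162 \left(- \frac{2865}{36500098}\right) = - \frac{133454565}{18250049}$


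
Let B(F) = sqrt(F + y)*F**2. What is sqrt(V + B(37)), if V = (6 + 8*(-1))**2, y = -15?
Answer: sqrt(4 + 1369*sqrt(22)) ≈ 80.157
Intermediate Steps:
V = 4 (V = (6 - 8)**2 = (-2)**2 = 4)
B(F) = F**2*sqrt(-15 + F) (B(F) = sqrt(F - 15)*F**2 = sqrt(-15 + F)*F**2 = F**2*sqrt(-15 + F))
sqrt(V + B(37)) = sqrt(4 + 37**2*sqrt(-15 + 37)) = sqrt(4 + 1369*sqrt(22))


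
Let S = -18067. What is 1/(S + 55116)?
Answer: 1/37049 ≈ 2.6991e-5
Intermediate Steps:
1/(S + 55116) = 1/(-18067 + 55116) = 1/37049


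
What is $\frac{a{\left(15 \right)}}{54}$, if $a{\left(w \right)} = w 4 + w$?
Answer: $\frac{25}{18} \approx 1.3889$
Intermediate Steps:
$a{\left(w \right)} = 5 w$ ($a{\left(w \right)} = 4 w + w = 5 w$)
$\frac{a{\left(15 \right)}}{54} = \frac{5 \cdot 15}{54} = \frac{1}{54} \cdot 75 = \frac{25}{18}$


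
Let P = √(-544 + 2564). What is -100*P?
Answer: -200*√505 ≈ -4494.4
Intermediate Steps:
P = 2*√505 (P = √2020 = 2*√505 ≈ 44.944)
-100*P = -200*√505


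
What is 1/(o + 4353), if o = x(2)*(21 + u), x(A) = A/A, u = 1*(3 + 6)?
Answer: 1/4383 ≈ 0.00022815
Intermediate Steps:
u = 9 (u = 1*9 = 9)
x(A) = 1
o = 30 (o = 1*(21 + 9) = 1*30 = 30)
1/(o + 4353) = 1/(30 + 4353) = 1/4383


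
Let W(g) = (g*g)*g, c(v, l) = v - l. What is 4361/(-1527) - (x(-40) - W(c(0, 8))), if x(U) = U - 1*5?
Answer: -717470/1527 ≈ -469.86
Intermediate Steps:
x(U) = -5 + U (x(U) = U - 5 = -5 + U)
W(g) = g**3 (W(g) = g**2*g = g**3)
4361/(-1527) - (x(-40) - W(c(0, 8))) = 4361/(-1527) - ((-5 - 40) - (0 - 1*8)**3) = 4361*(-1/1527) - (-45 - (0 - 8)**3) = -4361/1527 - (-45 - 1*(-8)**3) = -4361/1527 - (-45 - 1*(-512)) = -4361/1527 - (-45 + 512) = -4361/1527 - 1*467 = -4361/1527 - 467 = -717470/1527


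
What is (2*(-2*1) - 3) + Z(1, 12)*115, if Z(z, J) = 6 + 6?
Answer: 1373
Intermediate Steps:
Z(z, J) = 12
(2*(-2*1) - 3) + Z(1, 12)*115 = (2*(-2*1) - 3) + 12*115 = (2*(-2) - 3) + 1380 = (-4 - 3) + 1380 = -7 + 1380 = 1373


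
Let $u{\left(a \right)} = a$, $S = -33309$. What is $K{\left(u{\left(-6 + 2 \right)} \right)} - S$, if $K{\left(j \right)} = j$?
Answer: $33305$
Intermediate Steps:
$K{\left(u{\left(-6 + 2 \right)} \right)} - S = \left(-6 + 2\right) - -33309 = -4 + 33309 = 33305$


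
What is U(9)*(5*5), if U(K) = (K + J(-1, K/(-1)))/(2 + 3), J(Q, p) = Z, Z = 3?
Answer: 60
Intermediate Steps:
J(Q, p) = 3
U(K) = 3/5 + K/5 (U(K) = (K + 3)/(2 + 3) = (3 + K)/5 = (3 + K)*(1/5) = 3/5 + K/5)
U(9)*(5*5) = (3/5 + (1/5)*9)*(5*5) = (3/5 + 9/5)*25 = (12/5)*25 = 60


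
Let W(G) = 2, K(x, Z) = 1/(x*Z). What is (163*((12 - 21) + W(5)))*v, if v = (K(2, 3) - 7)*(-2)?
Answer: -46781/3 ≈ -15594.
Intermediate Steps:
K(x, Z) = 1/(Z*x)
v = 41/3 (v = (1/(3*2) - 7)*(-2) = ((⅓)*(½) - 7)*(-2) = (⅙ - 7)*(-2) = -41/6*(-2) = 41/3 ≈ 13.667)
(163*((12 - 21) + W(5)))*v = (163*((12 - 21) + 2))*(41/3) = (163*(-9 + 2))*(41/3) = (163*(-7))*(41/3) = -1141*41/3 = -46781/3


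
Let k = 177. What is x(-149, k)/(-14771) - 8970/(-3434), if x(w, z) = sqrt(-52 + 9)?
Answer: 4485/1717 - I*sqrt(43)/14771 ≈ 2.6121 - 0.00044394*I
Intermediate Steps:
x(w, z) = I*sqrt(43) (x(w, z) = sqrt(-43) = I*sqrt(43))
x(-149, k)/(-14771) - 8970/(-3434) = (I*sqrt(43))/(-14771) - 8970/(-3434) = (I*sqrt(43))*(-1/14771) - 8970*(-1/3434) = -I*sqrt(43)/14771 + 4485/1717 = 4485/1717 - I*sqrt(43)/14771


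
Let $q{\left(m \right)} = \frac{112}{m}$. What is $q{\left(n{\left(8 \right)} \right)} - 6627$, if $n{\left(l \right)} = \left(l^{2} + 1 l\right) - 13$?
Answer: $- \frac{390881}{59} \approx -6625.1$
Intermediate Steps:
$n{\left(l \right)} = -13 + l + l^{2}$ ($n{\left(l \right)} = \left(l^{2} + l\right) - 13 = \left(l + l^{2}\right) - 13 = -13 + l + l^{2}$)
$q{\left(n{\left(8 \right)} \right)} - 6627 = \frac{112}{-13 + 8 + 8^{2}} - 6627 = \frac{112}{-13 + 8 + 64} - 6627 = \frac{112}{59} - 6627 = - \frac{390881}{59}$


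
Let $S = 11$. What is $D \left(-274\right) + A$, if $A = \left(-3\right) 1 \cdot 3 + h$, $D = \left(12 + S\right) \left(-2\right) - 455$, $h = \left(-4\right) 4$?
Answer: $137249$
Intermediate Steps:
$h = -16$
$D = -501$ ($D = \left(12 + 11\right) \left(-2\right) - 455 = 23 \left(-2\right) - 455 = -46 - 455 = -501$)
$A = -25$ ($A = \left(-3\right) 1 \cdot 3 - 16 = \left(-3\right) 3 - 16 = -9 - 16 = -25$)
$D \left(-274\right) + A = \left(-501\right) \left(-274\right) - 25 = 137274 - 25 = 137249$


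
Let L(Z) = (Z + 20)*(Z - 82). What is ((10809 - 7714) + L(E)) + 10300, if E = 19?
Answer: 10938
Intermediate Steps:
L(Z) = (-82 + Z)*(20 + Z) (L(Z) = (20 + Z)*(-82 + Z) = (-82 + Z)*(20 + Z))
((10809 - 7714) + L(E)) + 10300 = ((10809 - 7714) + (-1640 + 19² - 62*19)) + 10300 = (3095 + (-1640 + 361 - 1178)) + 10300 = (3095 - 2457) + 10300 = 638 + 10300 = 10938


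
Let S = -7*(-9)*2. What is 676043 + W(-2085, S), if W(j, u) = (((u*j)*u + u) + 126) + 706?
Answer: -32424459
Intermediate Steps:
S = 126 (S = 63*2 = 126)
W(j, u) = 832 + u + j*u² (W(j, u) = (((j*u)*u + u) + 126) + 706 = ((j*u² + u) + 126) + 706 = ((u + j*u²) + 126) + 706 = (126 + u + j*u²) + 706 = 832 + u + j*u²)
676043 + W(-2085, S) = 676043 + (832 + 126 - 2085*126²) = 676043 + (832 + 126 - 2085*15876) = 676043 + (832 + 126 - 33101460) = 676043 - 33100502 = -32424459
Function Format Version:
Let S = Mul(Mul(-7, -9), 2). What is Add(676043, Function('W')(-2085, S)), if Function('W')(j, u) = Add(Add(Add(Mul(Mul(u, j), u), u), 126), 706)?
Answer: -32424459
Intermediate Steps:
S = 126 (S = Mul(63, 2) = 126)
Function('W')(j, u) = Add(832, u, Mul(j, Pow(u, 2))) (Function('W')(j, u) = Add(Add(Add(Mul(Mul(j, u), u), u), 126), 706) = Add(Add(Add(Mul(j, Pow(u, 2)), u), 126), 706) = Add(Add(Add(u, Mul(j, Pow(u, 2))), 126), 706) = Add(Add(126, u, Mul(j, Pow(u, 2))), 706) = Add(832, u, Mul(j, Pow(u, 2))))
Add(676043, Function('W')(-2085, S)) = Add(676043, Add(832, 126, Mul(-2085, Pow(126, 2)))) = Add(676043, Add(832, 126, Mul(-2085, 15876))) = Add(676043, Add(832, 126, -33101460)) = Add(676043, -33100502) = -32424459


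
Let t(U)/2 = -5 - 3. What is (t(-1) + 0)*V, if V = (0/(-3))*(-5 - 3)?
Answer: 0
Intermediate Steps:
V = 0 (V = (0*(-⅓))*(-8) = 0*(-8) = 0)
t(U) = -16 (t(U) = 2*(-5 - 3) = 2*(-8) = -16)
(t(-1) + 0)*V = (-16 + 0)*0 = -16*0 = 0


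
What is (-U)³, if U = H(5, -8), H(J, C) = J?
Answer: -125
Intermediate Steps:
U = 5
(-U)³ = (-1*5)³ = (-5)³ = -125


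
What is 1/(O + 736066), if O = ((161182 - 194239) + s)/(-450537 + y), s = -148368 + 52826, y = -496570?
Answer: 947107/697133389661 ≈ 1.3586e-6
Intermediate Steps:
s = -95542
O = 128599/947107 (O = ((161182 - 194239) - 95542)/(-450537 - 496570) = (-33057 - 95542)/(-947107) = -128599*(-1/947107) = 128599/947107 ≈ 0.13578)
1/(O + 736066) = 1/(128599/947107 + 736066) = 1/(697133389661/947107) = 947107/697133389661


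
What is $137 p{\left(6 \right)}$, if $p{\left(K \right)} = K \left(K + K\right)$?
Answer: $9864$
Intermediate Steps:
$p{\left(K \right)} = 2 K^{2}$ ($p{\left(K \right)} = K 2 K = 2 K^{2}$)
$137 p{\left(6 \right)} = 137 \cdot 2 \cdot 6^{2} = 137 \cdot 2 \cdot 36 = 137 \cdot 72 = 9864$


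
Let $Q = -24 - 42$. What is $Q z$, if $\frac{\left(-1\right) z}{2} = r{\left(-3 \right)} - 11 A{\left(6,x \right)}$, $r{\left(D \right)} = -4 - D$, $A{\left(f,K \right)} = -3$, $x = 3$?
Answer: $4224$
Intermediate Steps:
$Q = -66$ ($Q = -24 - 42 = -66$)
$z = -64$ ($z = - 2 \left(\left(-4 - -3\right) - -33\right) = - 2 \left(\left(-4 + 3\right) + 33\right) = - 2 \left(-1 + 33\right) = \left(-2\right) 32 = -64$)
$Q z = \left(-66\right) \left(-64\right) = 4224$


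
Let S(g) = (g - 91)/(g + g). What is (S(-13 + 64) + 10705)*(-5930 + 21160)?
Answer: 8314590050/51 ≈ 1.6303e+8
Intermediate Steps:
S(g) = (-91 + g)/(2*g) (S(g) = (-91 + g)/((2*g)) = (-91 + g)*(1/(2*g)) = (-91 + g)/(2*g))
(S(-13 + 64) + 10705)*(-5930 + 21160) = ((-91 + (-13 + 64))/(2*(-13 + 64)) + 10705)*(-5930 + 21160) = ((1/2)*(-91 + 51)/51 + 10705)*15230 = ((1/2)*(1/51)*(-40) + 10705)*15230 = (-20/51 + 10705)*15230 = (545935/51)*15230 = 8314590050/51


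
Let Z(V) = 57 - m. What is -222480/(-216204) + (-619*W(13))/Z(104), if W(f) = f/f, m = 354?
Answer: 16658903/5351049 ≈ 3.1132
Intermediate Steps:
Z(V) = -297 (Z(V) = 57 - 1*354 = 57 - 354 = -297)
W(f) = 1
-222480/(-216204) + (-619*W(13))/Z(104) = -222480/(-216204) - 619*1/(-297) = -222480*(-1/216204) - 619*(-1/297) = 18540/18017 + 619/297 = 16658903/5351049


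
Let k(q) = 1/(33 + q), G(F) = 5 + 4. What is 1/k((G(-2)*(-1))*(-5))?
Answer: 78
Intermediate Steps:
G(F) = 9
1/k((G(-2)*(-1))*(-5)) = 1/(1/(33 + (9*(-1))*(-5))) = 1/(1/(33 - 9*(-5))) = 1/(1/(33 + 45)) = 1/(1/78) = 78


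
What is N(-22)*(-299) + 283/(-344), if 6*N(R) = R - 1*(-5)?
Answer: 873427/1032 ≈ 846.34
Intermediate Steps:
N(R) = 5/6 + R/6 (N(R) = (R - 1*(-5))/6 = (R + 5)/6 = (5 + R)/6 = 5/6 + R/6)
N(-22)*(-299) + 283/(-344) = (5/6 + (1/6)*(-22))*(-299) + 283/(-344) = (5/6 - 11/3)*(-299) + 283*(-1/344) = -17/6*(-299) - 283/344 = 5083/6 - 283/344 = 873427/1032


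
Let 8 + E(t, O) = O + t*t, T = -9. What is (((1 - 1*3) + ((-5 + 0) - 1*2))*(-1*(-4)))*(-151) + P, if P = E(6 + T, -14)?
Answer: 5423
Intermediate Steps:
E(t, O) = -8 + O + t**2 (E(t, O) = -8 + (O + t*t) = -8 + (O + t**2) = -8 + O + t**2)
P = -13 (P = -8 - 14 + (6 - 9)**2 = -8 - 14 + (-3)**2 = -8 - 14 + 9 = -13)
(((1 - 1*3) + ((-5 + 0) - 1*2))*(-1*(-4)))*(-151) + P = (((1 - 1*3) + ((-5 + 0) - 1*2))*(-1*(-4)))*(-151) - 13 = (((1 - 3) + (-5 - 2))*4)*(-151) - 13 = ((-2 - 7)*4)*(-151) - 13 = -9*4*(-151) - 13 = -36*(-151) - 13 = 5436 - 13 = 5423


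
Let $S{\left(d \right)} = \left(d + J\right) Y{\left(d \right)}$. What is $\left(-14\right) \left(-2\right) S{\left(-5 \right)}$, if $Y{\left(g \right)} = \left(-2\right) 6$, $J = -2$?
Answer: $2352$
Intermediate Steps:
$Y{\left(g \right)} = -12$
$S{\left(d \right)} = 24 - 12 d$ ($S{\left(d \right)} = \left(d - 2\right) \left(-12\right) = \left(-2 + d\right) \left(-12\right) = 24 - 12 d$)
$\left(-14\right) \left(-2\right) S{\left(-5 \right)} = \left(-14\right) \left(-2\right) \left(24 - -60\right) = 28 \left(24 + 60\right) = 28 \cdot 84 = 2352$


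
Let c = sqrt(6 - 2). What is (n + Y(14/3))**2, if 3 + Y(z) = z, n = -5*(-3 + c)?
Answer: 400/9 ≈ 44.444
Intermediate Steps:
c = 2 (c = sqrt(4) = 2)
n = 5 (n = -5*(-3 + 2) = -5*(-1) = 5)
Y(z) = -3 + z
(n + Y(14/3))**2 = (5 + (-3 + 14/3))**2 = (5 + 5/3)**2 = (20/3)**2 = 400/9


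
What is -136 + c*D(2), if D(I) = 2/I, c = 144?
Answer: 8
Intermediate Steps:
-136 + c*D(2) = -136 + 144*(2/2) = -136 + 144*(2*(1/2)) = -136 + 144*1 = -136 + 144 = 8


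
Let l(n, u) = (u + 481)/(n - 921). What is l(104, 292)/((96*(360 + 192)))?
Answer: -773/43294464 ≈ -1.7854e-5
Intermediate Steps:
l(n, u) = (481 + u)/(-921 + n)
l(104, 292)/((96*(360 + 192))) = ((481 + 292)/(-921 + 104))/((96*(360 + 192))) = (773/(-817))/((96*552)) = -1/817*773/52992 = -773/817*1/52992 = -773/43294464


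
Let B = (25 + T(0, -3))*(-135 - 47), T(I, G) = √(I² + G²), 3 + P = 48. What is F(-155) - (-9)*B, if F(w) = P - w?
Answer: -45664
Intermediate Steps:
P = 45 (P = -3 + 48 = 45)
T(I, G) = √(G² + I²)
F(w) = 45 - w
B = -5096 (B = (25 + √((-3)² + 0²))*(-135 - 47) = (25 + √(9 + 0))*(-182) = (25 + √9)*(-182) = (25 + 3)*(-182) = 28*(-182) = -5096)
F(-155) - (-9)*B = (45 - 1*(-155)) - (-9)*(-5096) = (45 + 155) - 1*45864 = 200 - 45864 = -45664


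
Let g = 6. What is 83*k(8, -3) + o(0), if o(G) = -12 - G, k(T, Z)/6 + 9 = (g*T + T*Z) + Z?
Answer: 5964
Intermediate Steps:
k(T, Z) = -54 + 6*Z + 36*T + 6*T*Z (k(T, Z) = -54 + 6*((6*T + T*Z) + Z) = -54 + 6*(Z + 6*T + T*Z) = -54 + (6*Z + 36*T + 6*T*Z) = -54 + 6*Z + 36*T + 6*T*Z)
83*k(8, -3) + o(0) = 83*(-54 + 6*(-3) + 36*8 + 6*8*(-3)) + (-12 - 1*0) = 83*(-54 - 18 + 288 - 144) + (-12 + 0) = 83*72 - 12 = 5976 - 12 = 5964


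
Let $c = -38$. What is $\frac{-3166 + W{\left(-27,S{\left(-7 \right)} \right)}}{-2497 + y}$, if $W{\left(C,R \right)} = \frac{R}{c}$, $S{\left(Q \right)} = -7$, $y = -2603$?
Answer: $\frac{120301}{193800} \approx 0.62075$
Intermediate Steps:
$W{\left(C,R \right)} = - \frac{R}{38}$ ($W{\left(C,R \right)} = \frac{R}{-38} = R \left(- \frac{1}{38}\right) = - \frac{R}{38}$)
$\frac{-3166 + W{\left(-27,S{\left(-7 \right)} \right)}}{-2497 + y} = \frac{-3166 - - \frac{7}{38}}{-2497 - 2603} = \frac{-3166 + \frac{7}{38}}{-5100} = \left(- \frac{120301}{38}\right) \left(- \frac{1}{5100}\right) = \frac{120301}{193800}$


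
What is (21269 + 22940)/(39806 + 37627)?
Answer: 44209/77433 ≈ 0.57093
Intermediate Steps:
(21269 + 22940)/(39806 + 37627) = 44209/77433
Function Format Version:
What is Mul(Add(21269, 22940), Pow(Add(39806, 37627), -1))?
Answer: Rational(44209, 77433) ≈ 0.57093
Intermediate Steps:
Mul(Add(21269, 22940), Pow(Add(39806, 37627), -1)) = Mul(44209, Pow(77433, -1)) = Mul(44209, Rational(1, 77433)) = Rational(44209, 77433)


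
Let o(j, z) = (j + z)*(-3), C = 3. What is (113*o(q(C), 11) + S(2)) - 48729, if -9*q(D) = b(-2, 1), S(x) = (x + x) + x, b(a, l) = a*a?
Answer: -156904/3 ≈ -52301.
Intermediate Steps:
b(a, l) = a²
S(x) = 3*x (S(x) = 2*x + x = 3*x)
q(D) = -4/9 (q(D) = -⅑*(-2)² = -⅑*4 = -4/9)
o(j, z) = -3*j - 3*z
(113*o(q(C), 11) + S(2)) - 48729 = (113*(-3*(-4/9) - 3*11) + 3*2) - 48729 = (113*(4/3 - 33) + 6) - 48729 = (113*(-95/3) + 6) - 48729 = (-10735/3 + 6) - 48729 = -10717/3 - 48729 = -156904/3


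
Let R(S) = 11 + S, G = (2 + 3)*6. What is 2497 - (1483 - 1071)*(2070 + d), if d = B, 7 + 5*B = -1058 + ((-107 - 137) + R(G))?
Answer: -3729299/5 ≈ -7.4586e+5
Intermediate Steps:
G = 30 (G = 5*6 = 30)
B = -1268/5 (B = -7/5 + (-1058 + ((-107 - 137) + (11 + 30)))/5 = -7/5 + (-1058 + (-244 + 41))/5 = -7/5 + (-1058 - 203)/5 = -7/5 + (1/5)*(-1261) = -7/5 - 1261/5 = -1268/5 ≈ -253.60)
d = -1268/5 ≈ -253.60
2497 - (1483 - 1071)*(2070 + d) = 2497 - (1483 - 1071)*(2070 - 1268/5) = 2497 - 412*9082/5 = 2497 - 1*3741784/5 = 2497 - 3741784/5 = -3729299/5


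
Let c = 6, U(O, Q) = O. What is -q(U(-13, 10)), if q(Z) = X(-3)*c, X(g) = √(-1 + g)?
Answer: -12*I ≈ -12.0*I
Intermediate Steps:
q(Z) = 12*I (q(Z) = √(-1 - 3)*6 = √(-4)*6 = (2*I)*6 = 12*I)
-q(U(-13, 10)) = -12*I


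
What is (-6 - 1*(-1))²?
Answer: 25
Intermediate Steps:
(-6 - 1*(-1))² = (-6 + 1)² = (-5)² = 25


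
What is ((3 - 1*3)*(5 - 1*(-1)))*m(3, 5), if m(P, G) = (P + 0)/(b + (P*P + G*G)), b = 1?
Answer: 0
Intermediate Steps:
m(P, G) = P/(1 + G² + P²) (m(P, G) = (P + 0)/(1 + (P*P + G*G)) = P/(1 + (P² + G²)) = P/(1 + (G² + P²)) = P/(1 + G² + P²))
((3 - 1*3)*(5 - 1*(-1)))*m(3, 5) = ((3 - 1*3)*(5 - 1*(-1)))*(3/(1 + 5² + 3²)) = ((3 - 3)*(5 + 1))*(3/(1 + 25 + 9)) = (0*6)*(3/35) = 0*(3*(1/35)) = 0*(3/35) = 0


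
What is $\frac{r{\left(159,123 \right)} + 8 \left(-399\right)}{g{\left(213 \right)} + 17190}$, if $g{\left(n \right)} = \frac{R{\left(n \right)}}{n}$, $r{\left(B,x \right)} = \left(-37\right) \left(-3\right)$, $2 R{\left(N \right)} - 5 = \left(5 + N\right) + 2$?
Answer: $- \frac{145834}{813685} \approx -0.17923$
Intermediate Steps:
$R{\left(N \right)} = 6 + \frac{N}{2}$ ($R{\left(N \right)} = \frac{5}{2} + \frac{\left(5 + N\right) + 2}{2} = \frac{5}{2} + \frac{7 + N}{2} = \frac{5}{2} + \left(\frac{7}{2} + \frac{N}{2}\right) = 6 + \frac{N}{2}$)
$r{\left(B,x \right)} = 111$
$g{\left(n \right)} = \frac{6 + \frac{n}{2}}{n}$
$\frac{r{\left(159,123 \right)} + 8 \left(-399\right)}{g{\left(213 \right)} + 17190} = \frac{111 + 8 \left(-399\right)}{\frac{12 + 213}{2 \cdot 213} + 17190} = \frac{111 - 3192}{\frac{1}{2} \cdot \frac{1}{213} \cdot 225 + 17190} = - \frac{3081}{\frac{75}{142} + 17190} = - \frac{3081}{\frac{2441055}{142}} = \left(-3081\right) \frac{142}{2441055} = - \frac{145834}{813685}$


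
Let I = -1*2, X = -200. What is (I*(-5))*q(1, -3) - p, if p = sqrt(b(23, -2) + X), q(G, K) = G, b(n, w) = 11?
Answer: 10 - 3*I*sqrt(21) ≈ 10.0 - 13.748*I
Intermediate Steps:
I = -2
p = 3*I*sqrt(21) (p = sqrt(11 - 200) = sqrt(-189) = 3*I*sqrt(21) ≈ 13.748*I)
(I*(-5))*q(1, -3) - p = -2*(-5)*1 - 3*I*sqrt(21) = 10*1 - 3*I*sqrt(21) = 10 - 3*I*sqrt(21)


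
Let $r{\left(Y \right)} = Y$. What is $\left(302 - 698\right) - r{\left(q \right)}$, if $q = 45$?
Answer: $-441$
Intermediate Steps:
$\left(302 - 698\right) - r{\left(q \right)} = \left(302 - 698\right) - 45 = -396 - 45 = -441$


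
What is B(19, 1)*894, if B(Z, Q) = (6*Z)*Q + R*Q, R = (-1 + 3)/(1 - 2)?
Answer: 100128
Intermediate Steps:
R = -2 (R = 2/(-1) = 2*(-1) = -2)
B(Z, Q) = -2*Q + 6*Q*Z (B(Z, Q) = (6*Z)*Q - 2*Q = 6*Q*Z - 2*Q = -2*Q + 6*Q*Z)
B(19, 1)*894 = (2*1*(-1 + 3*19))*894 = (2*1*(-1 + 57))*894 = (2*1*56)*894 = 112*894 = 100128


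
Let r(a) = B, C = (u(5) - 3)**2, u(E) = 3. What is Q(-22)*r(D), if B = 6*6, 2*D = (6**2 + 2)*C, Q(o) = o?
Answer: -792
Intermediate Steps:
C = 0 (C = (3 - 3)**2 = 0**2 = 0)
D = 0 (D = ((6**2 + 2)*0)/2 = ((36 + 2)*0)/2 = (38*0)/2 = (1/2)*0 = 0)
B = 36
r(a) = 36
Q(-22)*r(D) = -22*36 = -792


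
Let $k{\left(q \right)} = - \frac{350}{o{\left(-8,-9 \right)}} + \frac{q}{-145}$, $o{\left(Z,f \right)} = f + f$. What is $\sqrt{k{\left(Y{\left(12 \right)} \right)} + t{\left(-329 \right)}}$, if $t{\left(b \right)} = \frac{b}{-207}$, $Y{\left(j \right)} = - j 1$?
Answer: $\frac{\sqrt{2113769690}}{10005} \approx 4.5953$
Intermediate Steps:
$o{\left(Z,f \right)} = 2 f$
$Y{\left(j \right)} = - j$
$t{\left(b \right)} = - \frac{b}{207}$ ($t{\left(b \right)} = b \left(- \frac{1}{207}\right) = - \frac{b}{207}$)
$k{\left(q \right)} = \frac{175}{9} - \frac{q}{145}$ ($k{\left(q \right)} = - \frac{350}{2 \left(-9\right)} + \frac{q}{-145} = - \frac{350}{-18} + q \left(- \frac{1}{145}\right) = \left(-350\right) \left(- \frac{1}{18}\right) - \frac{q}{145} = \frac{175}{9} - \frac{q}{145}$)
$\sqrt{k{\left(Y{\left(12 \right)} \right)} + t{\left(-329 \right)}} = \sqrt{\left(\frac{175}{9} - \frac{\left(-1\right) 12}{145}\right) - - \frac{329}{207}} = \sqrt{\left(\frac{175}{9} - - \frac{12}{145}\right) + \frac{329}{207}} = \sqrt{\left(\frac{175}{9} + \frac{12}{145}\right) + \frac{329}{207}} = \sqrt{\frac{25483}{1305} + \frac{329}{207}} = \sqrt{\frac{633814}{30015}} = \frac{\sqrt{2113769690}}{10005}$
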